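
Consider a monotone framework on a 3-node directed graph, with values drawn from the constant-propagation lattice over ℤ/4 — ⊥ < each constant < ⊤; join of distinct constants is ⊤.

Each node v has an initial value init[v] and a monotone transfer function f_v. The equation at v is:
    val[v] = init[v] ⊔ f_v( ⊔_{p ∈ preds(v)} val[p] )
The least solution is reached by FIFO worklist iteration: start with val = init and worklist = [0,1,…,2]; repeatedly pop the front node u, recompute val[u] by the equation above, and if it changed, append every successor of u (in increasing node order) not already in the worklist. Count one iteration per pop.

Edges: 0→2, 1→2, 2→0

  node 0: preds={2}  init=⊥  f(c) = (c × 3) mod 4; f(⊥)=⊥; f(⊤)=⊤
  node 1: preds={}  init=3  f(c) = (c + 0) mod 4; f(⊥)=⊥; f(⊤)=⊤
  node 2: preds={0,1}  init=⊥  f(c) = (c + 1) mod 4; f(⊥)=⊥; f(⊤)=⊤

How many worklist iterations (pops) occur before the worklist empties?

Worklist (7 pops):
  #1 pop 0: in=⊥ → ⊥ (no change)
  #2 pop 1: in=⊥ → 3 (no change)
  #3 pop 2: in=3 → 0 (was ⊥); enqueue [0]
  #4 pop 0: in=0 → 0 (was ⊥); enqueue [2]
  #5 pop 2: in=⊤ → ⊤ (was 0); enqueue [0]
  #6 pop 0: in=⊤ → ⊤ (was 0); enqueue [2]
  #7 pop 2: in=⊤ → ⊤ (no change)

Fixpoint:
  val[0] = ⊤
  val[1] = 3
  val[2] = ⊤

7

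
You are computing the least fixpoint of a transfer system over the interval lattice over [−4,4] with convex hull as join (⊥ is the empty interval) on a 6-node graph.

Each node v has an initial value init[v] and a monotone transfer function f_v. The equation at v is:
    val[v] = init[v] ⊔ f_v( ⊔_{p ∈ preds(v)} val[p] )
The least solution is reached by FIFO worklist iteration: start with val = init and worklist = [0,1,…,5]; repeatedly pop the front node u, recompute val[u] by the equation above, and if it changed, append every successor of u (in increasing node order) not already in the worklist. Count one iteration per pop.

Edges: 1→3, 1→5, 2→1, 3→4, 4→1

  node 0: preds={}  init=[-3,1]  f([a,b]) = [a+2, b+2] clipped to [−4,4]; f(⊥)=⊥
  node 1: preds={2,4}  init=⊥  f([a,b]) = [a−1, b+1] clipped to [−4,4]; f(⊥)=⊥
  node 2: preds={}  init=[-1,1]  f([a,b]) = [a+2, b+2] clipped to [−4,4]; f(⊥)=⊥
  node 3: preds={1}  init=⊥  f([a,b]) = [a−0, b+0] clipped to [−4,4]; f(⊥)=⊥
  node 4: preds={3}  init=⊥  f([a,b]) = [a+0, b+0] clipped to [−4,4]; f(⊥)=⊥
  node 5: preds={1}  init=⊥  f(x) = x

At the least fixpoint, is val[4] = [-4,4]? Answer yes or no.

yes

Iteration log — 15 steps:
  step 1. node 0  ⊔preds=⊥  new=[-3,1]  stable
  step 2. node 1  ⊔preds=[-1,1]  new=[-2,2]  old=⊥  +wl: 
  step 3. node 2  ⊔preds=⊥  new=[-1,1]  stable
  step 4. node 3  ⊔preds=[-2,2]  new=[-2,2]  old=⊥  +wl: 
  step 5. node 4  ⊔preds=[-2,2]  new=[-2,2]  old=⊥  +wl: 1
  step 6. node 5  ⊔preds=[-2,2]  new=[-2,2]  old=⊥  +wl: 
  step 7. node 1  ⊔preds=[-2,2]  new=[-3,3]  old=[-2,2]  +wl: 3,5
  step 8. node 3  ⊔preds=[-3,3]  new=[-3,3]  old=[-2,2]  +wl: 4
  step 9. node 5  ⊔preds=[-3,3]  new=[-3,3]  old=[-2,2]  +wl: 
  step 10. node 4  ⊔preds=[-3,3]  new=[-3,3]  old=[-2,2]  +wl: 1
  step 11. node 1  ⊔preds=[-3,3]  new=[-4,4]  old=[-3,3]  +wl: 3,5
  step 12. node 3  ⊔preds=[-4,4]  new=[-4,4]  old=[-3,3]  +wl: 4
  step 13. node 5  ⊔preds=[-4,4]  new=[-4,4]  old=[-3,3]  +wl: 
  step 14. node 4  ⊔preds=[-4,4]  new=[-4,4]  old=[-3,3]  +wl: 1
  step 15. node 1  ⊔preds=[-4,4]  new=[-4,4]  stable

Least fixpoint reached:
  node 0: [-3,1]
  node 1: [-4,4]
  node 2: [-1,1]
  node 3: [-4,4]
  node 4: [-4,4]
  node 5: [-4,4]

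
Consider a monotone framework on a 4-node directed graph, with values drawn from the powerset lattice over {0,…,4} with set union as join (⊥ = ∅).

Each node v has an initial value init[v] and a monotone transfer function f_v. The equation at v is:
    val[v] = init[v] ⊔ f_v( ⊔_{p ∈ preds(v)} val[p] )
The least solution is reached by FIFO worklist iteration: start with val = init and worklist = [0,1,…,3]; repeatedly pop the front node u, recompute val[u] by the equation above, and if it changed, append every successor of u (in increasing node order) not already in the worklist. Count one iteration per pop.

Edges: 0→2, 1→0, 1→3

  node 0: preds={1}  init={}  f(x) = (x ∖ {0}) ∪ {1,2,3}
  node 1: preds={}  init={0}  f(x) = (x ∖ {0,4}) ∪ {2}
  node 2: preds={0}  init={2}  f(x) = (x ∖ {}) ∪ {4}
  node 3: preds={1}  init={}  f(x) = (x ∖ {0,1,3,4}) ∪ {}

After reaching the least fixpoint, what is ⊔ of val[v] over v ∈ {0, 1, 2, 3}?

{0,1,2,3,4}

Worklist (5 pops):
  #1 pop 0: in={0} → {1,2,3} (was {}); enqueue []
  #2 pop 1: in={} → {0,2} (was {0}); enqueue [0]
  #3 pop 2: in={1,2,3} → {1,2,3,4} (was {2}); enqueue []
  #4 pop 3: in={0,2} → {2} (was {}); enqueue []
  #5 pop 0: in={0,2} → {1,2,3} (no change)

Fixpoint:
  val[0] = {1,2,3}
  val[1] = {0,2}
  val[2] = {1,2,3,4}
  val[3] = {2}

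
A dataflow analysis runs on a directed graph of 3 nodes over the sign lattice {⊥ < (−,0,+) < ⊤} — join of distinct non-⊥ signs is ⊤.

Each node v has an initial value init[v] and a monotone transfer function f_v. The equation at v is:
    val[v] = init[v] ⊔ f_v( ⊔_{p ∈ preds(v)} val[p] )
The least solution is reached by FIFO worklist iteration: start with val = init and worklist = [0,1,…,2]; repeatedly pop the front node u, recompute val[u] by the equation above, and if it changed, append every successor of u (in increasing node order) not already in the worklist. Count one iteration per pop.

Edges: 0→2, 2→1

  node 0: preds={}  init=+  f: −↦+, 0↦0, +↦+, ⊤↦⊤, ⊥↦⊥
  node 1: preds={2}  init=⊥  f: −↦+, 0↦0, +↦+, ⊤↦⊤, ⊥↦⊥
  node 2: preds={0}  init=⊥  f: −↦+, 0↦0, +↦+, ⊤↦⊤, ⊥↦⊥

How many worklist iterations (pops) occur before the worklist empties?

4

Iteration log — 4 steps:
  step 1. node 0  ⊔preds=⊥  new=+  stable
  step 2. node 1  ⊔preds=⊥  new=⊥  stable
  step 3. node 2  ⊔preds=+  new=+  old=⊥  +wl: 1
  step 4. node 1  ⊔preds=+  new=+  old=⊥  +wl: 

Least fixpoint reached:
  node 0: +
  node 1: +
  node 2: +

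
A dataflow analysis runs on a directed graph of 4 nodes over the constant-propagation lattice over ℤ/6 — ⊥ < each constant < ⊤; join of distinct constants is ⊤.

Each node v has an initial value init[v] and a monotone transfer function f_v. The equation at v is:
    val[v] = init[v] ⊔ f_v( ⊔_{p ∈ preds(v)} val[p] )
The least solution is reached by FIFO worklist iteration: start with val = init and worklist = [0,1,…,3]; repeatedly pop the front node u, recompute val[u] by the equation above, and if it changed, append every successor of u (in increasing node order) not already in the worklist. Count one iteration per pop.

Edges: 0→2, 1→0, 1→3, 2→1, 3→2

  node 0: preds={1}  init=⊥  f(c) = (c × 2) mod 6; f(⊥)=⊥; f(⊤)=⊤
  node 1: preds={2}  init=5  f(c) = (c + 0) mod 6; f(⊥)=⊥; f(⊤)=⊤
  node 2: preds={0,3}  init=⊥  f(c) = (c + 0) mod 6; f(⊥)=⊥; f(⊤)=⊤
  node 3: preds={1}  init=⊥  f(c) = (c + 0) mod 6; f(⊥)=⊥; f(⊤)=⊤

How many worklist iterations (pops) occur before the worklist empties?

Iteration log — 10 steps:
  step 1. node 0  ⊔preds=5  new=4  old=⊥  +wl: 
  step 2. node 1  ⊔preds=⊥  new=5  stable
  step 3. node 2  ⊔preds=4  new=4  old=⊥  +wl: 1
  step 4. node 3  ⊔preds=5  new=5  old=⊥  +wl: 2
  step 5. node 1  ⊔preds=4  new=⊤  old=5  +wl: 0,3
  step 6. node 2  ⊔preds=⊤  new=⊤  old=4  +wl: 1
  step 7. node 0  ⊔preds=⊤  new=⊤  old=4  +wl: 2
  step 8. node 3  ⊔preds=⊤  new=⊤  old=5  +wl: 
  step 9. node 1  ⊔preds=⊤  new=⊤  stable
  step 10. node 2  ⊔preds=⊤  new=⊤  stable

Least fixpoint reached:
  node 0: ⊤
  node 1: ⊤
  node 2: ⊤
  node 3: ⊤

10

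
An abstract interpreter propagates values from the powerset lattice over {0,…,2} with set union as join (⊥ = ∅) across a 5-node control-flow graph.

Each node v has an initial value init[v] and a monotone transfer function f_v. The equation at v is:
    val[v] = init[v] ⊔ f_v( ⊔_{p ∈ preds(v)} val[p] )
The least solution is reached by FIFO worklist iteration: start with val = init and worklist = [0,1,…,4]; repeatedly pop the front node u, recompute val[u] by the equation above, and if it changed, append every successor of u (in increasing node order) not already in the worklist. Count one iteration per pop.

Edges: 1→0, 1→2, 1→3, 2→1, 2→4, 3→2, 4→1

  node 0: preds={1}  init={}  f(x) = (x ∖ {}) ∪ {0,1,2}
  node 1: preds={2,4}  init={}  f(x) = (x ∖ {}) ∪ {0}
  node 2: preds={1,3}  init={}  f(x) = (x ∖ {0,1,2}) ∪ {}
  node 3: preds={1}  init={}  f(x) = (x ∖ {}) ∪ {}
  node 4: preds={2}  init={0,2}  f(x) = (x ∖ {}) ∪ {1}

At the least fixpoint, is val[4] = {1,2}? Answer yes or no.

no

Worklist (12 pops):
  #1 pop 0: in={} → {0,1,2} (was {}); enqueue []
  #2 pop 1: in={0,2} → {0,2} (was {}); enqueue [0]
  #3 pop 2: in={0,2} → {} (no change)
  #4 pop 3: in={0,2} → {0,2} (was {}); enqueue [2]
  #5 pop 4: in={} → {0,1,2} (was {0,2}); enqueue [1]
  #6 pop 0: in={0,2} → {0,1,2} (no change)
  #7 pop 2: in={0,2} → {} (no change)
  #8 pop 1: in={0,1,2} → {0,1,2} (was {0,2}); enqueue [0,2,3]
  #9 pop 0: in={0,1,2} → {0,1,2} (no change)
  #10 pop 2: in={0,1,2} → {} (no change)
  #11 pop 3: in={0,1,2} → {0,1,2} (was {0,2}); enqueue [2]
  #12 pop 2: in={0,1,2} → {} (no change)

Fixpoint:
  val[0] = {0,1,2}
  val[1] = {0,1,2}
  val[2] = {}
  val[3] = {0,1,2}
  val[4] = {0,1,2}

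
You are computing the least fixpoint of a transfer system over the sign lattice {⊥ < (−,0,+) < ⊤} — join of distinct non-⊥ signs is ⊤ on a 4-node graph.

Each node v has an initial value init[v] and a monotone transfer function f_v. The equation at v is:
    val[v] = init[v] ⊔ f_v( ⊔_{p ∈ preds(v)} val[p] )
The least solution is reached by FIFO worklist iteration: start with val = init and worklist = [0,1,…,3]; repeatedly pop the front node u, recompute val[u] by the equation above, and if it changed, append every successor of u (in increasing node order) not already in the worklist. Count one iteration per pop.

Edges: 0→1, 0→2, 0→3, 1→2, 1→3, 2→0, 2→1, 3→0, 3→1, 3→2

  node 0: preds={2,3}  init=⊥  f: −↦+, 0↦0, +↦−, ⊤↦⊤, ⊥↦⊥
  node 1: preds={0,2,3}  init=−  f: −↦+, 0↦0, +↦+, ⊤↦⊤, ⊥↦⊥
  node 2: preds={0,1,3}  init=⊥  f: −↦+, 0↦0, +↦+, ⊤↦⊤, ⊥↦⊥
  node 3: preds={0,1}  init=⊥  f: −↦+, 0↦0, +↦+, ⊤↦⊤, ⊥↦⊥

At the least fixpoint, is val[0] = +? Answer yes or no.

Worklist (12 pops):
  #1 pop 0: in=⊥ → ⊥ (no change)
  #2 pop 1: in=⊥ → − (no change)
  #3 pop 2: in=− → + (was ⊥); enqueue [0,1]
  #4 pop 3: in=− → + (was ⊥); enqueue [2]
  #5 pop 0: in=+ → − (was ⊥); enqueue [3]
  #6 pop 1: in=⊤ → ⊤ (was −); enqueue []
  #7 pop 2: in=⊤ → ⊤ (was +); enqueue [0,1]
  #8 pop 3: in=⊤ → ⊤ (was +); enqueue [2]
  #9 pop 0: in=⊤ → ⊤ (was −); enqueue [3]
  #10 pop 1: in=⊤ → ⊤ (no change)
  #11 pop 2: in=⊤ → ⊤ (no change)
  #12 pop 3: in=⊤ → ⊤ (no change)

Fixpoint:
  val[0] = ⊤
  val[1] = ⊤
  val[2] = ⊤
  val[3] = ⊤

no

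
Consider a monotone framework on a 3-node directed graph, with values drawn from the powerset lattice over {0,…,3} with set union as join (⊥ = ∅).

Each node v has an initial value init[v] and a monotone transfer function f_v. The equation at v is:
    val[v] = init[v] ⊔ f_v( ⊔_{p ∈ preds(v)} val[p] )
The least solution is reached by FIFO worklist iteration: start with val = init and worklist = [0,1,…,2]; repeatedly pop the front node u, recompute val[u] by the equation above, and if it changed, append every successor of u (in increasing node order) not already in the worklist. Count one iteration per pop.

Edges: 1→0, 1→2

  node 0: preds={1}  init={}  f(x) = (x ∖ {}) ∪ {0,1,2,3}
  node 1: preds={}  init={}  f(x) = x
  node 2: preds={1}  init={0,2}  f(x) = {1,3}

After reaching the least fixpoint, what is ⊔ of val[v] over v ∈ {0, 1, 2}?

{0,1,2,3}

Trace (3 dequeues):
  [1] u=0 | in {} | out {0,1,2,3} | prev {} | push {}
  [2] u=1 | in {} | out {} | ==
  [3] u=2 | in {} | out {0,1,2,3} | prev {0,2} | push {}

Converged values:
  [0] {0,1,2,3}
  [1] {}
  [2] {0,1,2,3}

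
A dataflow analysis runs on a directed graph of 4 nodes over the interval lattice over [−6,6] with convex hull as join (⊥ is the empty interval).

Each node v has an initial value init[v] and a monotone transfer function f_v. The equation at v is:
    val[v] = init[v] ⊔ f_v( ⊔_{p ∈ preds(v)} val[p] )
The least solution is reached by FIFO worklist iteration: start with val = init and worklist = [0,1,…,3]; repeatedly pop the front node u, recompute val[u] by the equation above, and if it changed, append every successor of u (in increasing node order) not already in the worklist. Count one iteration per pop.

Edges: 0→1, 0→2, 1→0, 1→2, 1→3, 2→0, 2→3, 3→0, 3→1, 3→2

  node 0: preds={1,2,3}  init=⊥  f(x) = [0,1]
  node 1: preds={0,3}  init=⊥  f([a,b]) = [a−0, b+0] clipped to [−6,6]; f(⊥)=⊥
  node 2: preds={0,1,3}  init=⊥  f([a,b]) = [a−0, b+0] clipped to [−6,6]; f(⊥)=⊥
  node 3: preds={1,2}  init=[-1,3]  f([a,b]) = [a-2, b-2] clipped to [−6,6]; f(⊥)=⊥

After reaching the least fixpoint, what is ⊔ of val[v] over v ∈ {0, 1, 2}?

[-6,3]

Trace (19 dequeues):
  [1] u=0 | in [-1,3] | out [0,1] | prev ⊥ | push {}
  [2] u=1 | in [-1,3] | out [-1,3] | prev ⊥ | push {0}
  [3] u=2 | in [-1,3] | out [-1,3] | prev ⊥ | push {}
  [4] u=3 | in [-1,3] | out [-3,3] | prev [-1,3] | push {1,2}
  [5] u=0 | in [-3,3] | out [0,1] | ==
  [6] u=1 | in [-3,3] | out [-3,3] | prev [-1,3] | push {0,3}
  [7] u=2 | in [-3,3] | out [-3,3] | prev [-1,3] | push {}
  [8] u=0 | in [-3,3] | out [0,1] | ==
  [9] u=3 | in [-3,3] | out [-5,3] | prev [-3,3] | push {0,1,2}
  [10] u=0 | in [-5,3] | out [0,1] | ==
  [11] u=1 | in [-5,3] | out [-5,3] | prev [-3,3] | push {0,3}
  [12] u=2 | in [-5,3] | out [-5,3] | prev [-3,3] | push {}
  [13] u=0 | in [-5,3] | out [0,1] | ==
  [14] u=3 | in [-5,3] | out [-6,3] | prev [-5,3] | push {0,1,2}
  [15] u=0 | in [-6,3] | out [0,1] | ==
  [16] u=1 | in [-6,3] | out [-6,3] | prev [-5,3] | push {0,3}
  [17] u=2 | in [-6,3] | out [-6,3] | prev [-5,3] | push {}
  [18] u=0 | in [-6,3] | out [0,1] | ==
  [19] u=3 | in [-6,3] | out [-6,3] | ==

Converged values:
  [0] [0,1]
  [1] [-6,3]
  [2] [-6,3]
  [3] [-6,3]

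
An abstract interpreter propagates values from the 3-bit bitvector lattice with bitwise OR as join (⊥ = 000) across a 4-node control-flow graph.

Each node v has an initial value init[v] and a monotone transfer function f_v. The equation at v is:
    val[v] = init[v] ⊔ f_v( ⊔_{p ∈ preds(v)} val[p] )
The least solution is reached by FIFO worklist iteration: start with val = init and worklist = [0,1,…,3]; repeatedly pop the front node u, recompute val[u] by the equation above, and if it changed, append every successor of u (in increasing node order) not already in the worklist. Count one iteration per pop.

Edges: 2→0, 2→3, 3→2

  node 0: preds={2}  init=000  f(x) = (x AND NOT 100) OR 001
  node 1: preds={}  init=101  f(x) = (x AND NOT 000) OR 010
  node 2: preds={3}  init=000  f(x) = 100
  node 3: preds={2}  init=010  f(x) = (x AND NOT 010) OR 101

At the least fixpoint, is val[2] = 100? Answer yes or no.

yes

Worklist (6 pops):
  #1 pop 0: in=000 → 001 (was 000); enqueue []
  #2 pop 1: in=000 → 111 (was 101); enqueue []
  #3 pop 2: in=010 → 100 (was 000); enqueue [0]
  #4 pop 3: in=100 → 111 (was 010); enqueue [2]
  #5 pop 0: in=100 → 001 (no change)
  #6 pop 2: in=111 → 100 (no change)

Fixpoint:
  val[0] = 001
  val[1] = 111
  val[2] = 100
  val[3] = 111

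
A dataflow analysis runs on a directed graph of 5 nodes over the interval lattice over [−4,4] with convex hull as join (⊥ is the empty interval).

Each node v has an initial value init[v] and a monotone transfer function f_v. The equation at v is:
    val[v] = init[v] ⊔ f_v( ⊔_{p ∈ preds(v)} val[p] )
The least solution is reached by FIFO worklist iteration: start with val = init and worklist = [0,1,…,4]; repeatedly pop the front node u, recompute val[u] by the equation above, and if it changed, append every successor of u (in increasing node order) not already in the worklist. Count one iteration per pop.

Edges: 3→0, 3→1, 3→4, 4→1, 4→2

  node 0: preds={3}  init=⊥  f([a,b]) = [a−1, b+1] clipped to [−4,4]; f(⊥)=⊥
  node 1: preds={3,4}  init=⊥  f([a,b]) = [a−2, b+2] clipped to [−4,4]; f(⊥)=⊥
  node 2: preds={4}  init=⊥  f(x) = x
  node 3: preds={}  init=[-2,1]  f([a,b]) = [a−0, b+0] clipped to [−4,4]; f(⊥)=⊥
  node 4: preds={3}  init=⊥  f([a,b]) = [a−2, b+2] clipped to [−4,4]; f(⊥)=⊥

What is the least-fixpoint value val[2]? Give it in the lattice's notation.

[-4,3]

Iteration log — 7 steps:
  step 1. node 0  ⊔preds=[-2,1]  new=[-3,2]  old=⊥  +wl: 
  step 2. node 1  ⊔preds=[-2,1]  new=[-4,3]  old=⊥  +wl: 
  step 3. node 2  ⊔preds=⊥  new=⊥  stable
  step 4. node 3  ⊔preds=⊥  new=[-2,1]  stable
  step 5. node 4  ⊔preds=[-2,1]  new=[-4,3]  old=⊥  +wl: 1,2
  step 6. node 1  ⊔preds=[-4,3]  new=[-4,4]  old=[-4,3]  +wl: 
  step 7. node 2  ⊔preds=[-4,3]  new=[-4,3]  old=⊥  +wl: 

Least fixpoint reached:
  node 0: [-3,2]
  node 1: [-4,4]
  node 2: [-4,3]
  node 3: [-2,1]
  node 4: [-4,3]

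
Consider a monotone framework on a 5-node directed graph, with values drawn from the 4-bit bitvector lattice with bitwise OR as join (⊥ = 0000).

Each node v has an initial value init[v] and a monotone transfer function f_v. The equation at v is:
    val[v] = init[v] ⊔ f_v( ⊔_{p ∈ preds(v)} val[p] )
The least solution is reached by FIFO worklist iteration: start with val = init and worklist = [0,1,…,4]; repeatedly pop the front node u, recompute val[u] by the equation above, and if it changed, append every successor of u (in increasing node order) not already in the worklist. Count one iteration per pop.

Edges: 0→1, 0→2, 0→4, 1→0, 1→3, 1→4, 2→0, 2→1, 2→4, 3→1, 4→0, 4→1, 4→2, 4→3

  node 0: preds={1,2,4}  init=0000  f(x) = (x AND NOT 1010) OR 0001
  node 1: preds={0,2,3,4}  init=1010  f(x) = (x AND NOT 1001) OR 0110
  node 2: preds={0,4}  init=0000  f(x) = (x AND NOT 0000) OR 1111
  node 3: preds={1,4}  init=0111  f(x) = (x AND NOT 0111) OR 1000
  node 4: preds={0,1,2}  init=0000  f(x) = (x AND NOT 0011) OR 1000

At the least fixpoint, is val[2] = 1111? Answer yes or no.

Worklist (10 pops):
  #1 pop 0: in=1010 → 0001 (was 0000); enqueue []
  #2 pop 1: in=0111 → 1110 (was 1010); enqueue [0]
  #3 pop 2: in=0001 → 1111 (was 0000); enqueue [1]
  #4 pop 3: in=1110 → 1111 (was 0111); enqueue []
  #5 pop 4: in=1111 → 1100 (was 0000); enqueue [2,3]
  #6 pop 0: in=1111 → 0101 (was 0001); enqueue [4]
  #7 pop 1: in=1111 → 1110 (no change)
  #8 pop 2: in=1101 → 1111 (no change)
  #9 pop 3: in=1110 → 1111 (no change)
  #10 pop 4: in=1111 → 1100 (no change)

Fixpoint:
  val[0] = 0101
  val[1] = 1110
  val[2] = 1111
  val[3] = 1111
  val[4] = 1100

yes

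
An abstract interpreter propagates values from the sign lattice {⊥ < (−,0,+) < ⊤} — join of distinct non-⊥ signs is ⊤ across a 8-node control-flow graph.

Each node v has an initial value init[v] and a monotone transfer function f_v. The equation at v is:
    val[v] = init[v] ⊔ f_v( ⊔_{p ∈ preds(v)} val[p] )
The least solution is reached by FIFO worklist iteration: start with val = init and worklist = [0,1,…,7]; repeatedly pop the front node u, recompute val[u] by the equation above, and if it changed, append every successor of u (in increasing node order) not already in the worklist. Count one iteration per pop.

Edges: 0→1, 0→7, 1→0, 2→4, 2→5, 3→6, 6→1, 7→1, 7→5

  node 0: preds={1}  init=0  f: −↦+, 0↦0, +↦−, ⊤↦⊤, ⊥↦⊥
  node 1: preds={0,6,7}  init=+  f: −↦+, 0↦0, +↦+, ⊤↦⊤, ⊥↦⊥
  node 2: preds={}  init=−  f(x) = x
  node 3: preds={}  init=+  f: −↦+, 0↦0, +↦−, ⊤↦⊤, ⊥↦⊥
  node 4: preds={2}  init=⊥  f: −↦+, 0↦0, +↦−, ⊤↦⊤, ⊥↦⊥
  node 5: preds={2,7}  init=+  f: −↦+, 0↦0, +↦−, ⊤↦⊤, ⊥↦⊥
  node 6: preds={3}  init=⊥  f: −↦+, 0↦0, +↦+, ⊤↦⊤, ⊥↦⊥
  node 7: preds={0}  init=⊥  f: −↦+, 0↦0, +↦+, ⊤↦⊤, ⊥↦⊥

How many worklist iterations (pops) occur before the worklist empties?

11

Iteration log — 11 steps:
  step 1. node 0  ⊔preds=+  new=⊤  old=0  +wl: 
  step 2. node 1  ⊔preds=⊤  new=⊤  old=+  +wl: 0
  step 3. node 2  ⊔preds=⊥  new=−  stable
  step 4. node 3  ⊔preds=⊥  new=+  stable
  step 5. node 4  ⊔preds=−  new=+  old=⊥  +wl: 
  step 6. node 5  ⊔preds=−  new=+  stable
  step 7. node 6  ⊔preds=+  new=+  old=⊥  +wl: 1
  step 8. node 7  ⊔preds=⊤  new=⊤  old=⊥  +wl: 5
  step 9. node 0  ⊔preds=⊤  new=⊤  stable
  step 10. node 1  ⊔preds=⊤  new=⊤  stable
  step 11. node 5  ⊔preds=⊤  new=⊤  old=+  +wl: 

Least fixpoint reached:
  node 0: ⊤
  node 1: ⊤
  node 2: −
  node 3: +
  node 4: +
  node 5: ⊤
  node 6: +
  node 7: ⊤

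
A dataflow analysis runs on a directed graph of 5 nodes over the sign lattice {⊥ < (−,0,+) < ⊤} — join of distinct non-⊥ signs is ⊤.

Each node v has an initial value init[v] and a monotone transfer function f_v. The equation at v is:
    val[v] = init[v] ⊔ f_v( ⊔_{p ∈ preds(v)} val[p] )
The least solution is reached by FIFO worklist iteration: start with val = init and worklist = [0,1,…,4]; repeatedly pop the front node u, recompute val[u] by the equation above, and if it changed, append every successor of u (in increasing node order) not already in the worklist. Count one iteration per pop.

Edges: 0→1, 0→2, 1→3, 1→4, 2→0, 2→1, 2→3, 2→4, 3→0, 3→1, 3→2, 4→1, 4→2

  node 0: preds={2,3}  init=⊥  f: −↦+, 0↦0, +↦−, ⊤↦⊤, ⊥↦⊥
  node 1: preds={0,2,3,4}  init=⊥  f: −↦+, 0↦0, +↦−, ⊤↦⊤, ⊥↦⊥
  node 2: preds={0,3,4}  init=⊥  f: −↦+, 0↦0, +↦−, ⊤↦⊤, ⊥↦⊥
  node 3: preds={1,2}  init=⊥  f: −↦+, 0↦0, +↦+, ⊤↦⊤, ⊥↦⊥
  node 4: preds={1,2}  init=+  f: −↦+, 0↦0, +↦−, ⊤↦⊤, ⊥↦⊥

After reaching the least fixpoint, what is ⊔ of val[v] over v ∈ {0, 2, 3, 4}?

Iteration log — 13 steps:
  step 1. node 0  ⊔preds=⊥  new=⊥  stable
  step 2. node 1  ⊔preds=+  new=−  old=⊥  +wl: 
  step 3. node 2  ⊔preds=+  new=−  old=⊥  +wl: 0,1
  step 4. node 3  ⊔preds=−  new=+  old=⊥  +wl: 2
  step 5. node 4  ⊔preds=−  new=+  stable
  step 6. node 0  ⊔preds=⊤  new=⊤  old=⊥  +wl: 
  step 7. node 1  ⊔preds=⊤  new=⊤  old=−  +wl: 3,4
  step 8. node 2  ⊔preds=⊤  new=⊤  old=−  +wl: 0,1
  step 9. node 3  ⊔preds=⊤  new=⊤  old=+  +wl: 2
  step 10. node 4  ⊔preds=⊤  new=⊤  old=+  +wl: 
  step 11. node 0  ⊔preds=⊤  new=⊤  stable
  step 12. node 1  ⊔preds=⊤  new=⊤  stable
  step 13. node 2  ⊔preds=⊤  new=⊤  stable

Least fixpoint reached:
  node 0: ⊤
  node 1: ⊤
  node 2: ⊤
  node 3: ⊤
  node 4: ⊤

⊤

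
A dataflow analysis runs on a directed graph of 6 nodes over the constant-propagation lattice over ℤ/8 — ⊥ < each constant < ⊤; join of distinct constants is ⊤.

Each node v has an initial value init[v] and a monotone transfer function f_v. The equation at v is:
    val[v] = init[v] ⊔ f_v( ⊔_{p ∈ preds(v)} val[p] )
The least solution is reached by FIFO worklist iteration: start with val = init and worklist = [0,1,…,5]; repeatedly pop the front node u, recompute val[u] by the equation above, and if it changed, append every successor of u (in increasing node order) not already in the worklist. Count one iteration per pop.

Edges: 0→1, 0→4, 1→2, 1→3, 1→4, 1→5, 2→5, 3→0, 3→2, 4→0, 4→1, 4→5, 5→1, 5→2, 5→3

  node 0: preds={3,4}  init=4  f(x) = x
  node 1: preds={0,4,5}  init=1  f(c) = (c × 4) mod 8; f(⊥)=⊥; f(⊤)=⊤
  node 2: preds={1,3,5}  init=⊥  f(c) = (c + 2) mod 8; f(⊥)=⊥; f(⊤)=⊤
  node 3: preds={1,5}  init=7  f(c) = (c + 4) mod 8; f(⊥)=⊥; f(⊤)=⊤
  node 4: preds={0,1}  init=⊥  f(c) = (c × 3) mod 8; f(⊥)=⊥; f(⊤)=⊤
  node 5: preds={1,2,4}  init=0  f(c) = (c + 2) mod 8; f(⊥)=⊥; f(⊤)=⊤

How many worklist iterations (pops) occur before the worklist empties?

Iteration log — 10 steps:
  step 1. node 0  ⊔preds=7  new=⊤  old=4  +wl: 
  step 2. node 1  ⊔preds=⊤  new=⊤  old=1  +wl: 
  step 3. node 2  ⊔preds=⊤  new=⊤  old=⊥  +wl: 
  step 4. node 3  ⊔preds=⊤  new=⊤  old=7  +wl: 0,2
  step 5. node 4  ⊔preds=⊤  new=⊤  old=⊥  +wl: 1
  step 6. node 5  ⊔preds=⊤  new=⊤  old=0  +wl: 3
  step 7. node 0  ⊔preds=⊤  new=⊤  stable
  step 8. node 2  ⊔preds=⊤  new=⊤  stable
  step 9. node 1  ⊔preds=⊤  new=⊤  stable
  step 10. node 3  ⊔preds=⊤  new=⊤  stable

Least fixpoint reached:
  node 0: ⊤
  node 1: ⊤
  node 2: ⊤
  node 3: ⊤
  node 4: ⊤
  node 5: ⊤

10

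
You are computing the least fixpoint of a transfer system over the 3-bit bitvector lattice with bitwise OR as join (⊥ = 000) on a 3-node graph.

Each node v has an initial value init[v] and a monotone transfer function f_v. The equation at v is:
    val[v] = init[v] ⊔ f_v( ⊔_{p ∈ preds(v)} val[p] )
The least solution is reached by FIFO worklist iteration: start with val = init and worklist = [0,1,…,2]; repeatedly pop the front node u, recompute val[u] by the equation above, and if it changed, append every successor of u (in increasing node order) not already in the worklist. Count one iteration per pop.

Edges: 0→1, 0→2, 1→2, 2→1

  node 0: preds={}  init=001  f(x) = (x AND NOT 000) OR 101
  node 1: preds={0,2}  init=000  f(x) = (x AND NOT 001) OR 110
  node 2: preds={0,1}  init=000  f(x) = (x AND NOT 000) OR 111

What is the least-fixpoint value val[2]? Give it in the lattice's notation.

Iteration log — 4 steps:
  step 1. node 0  ⊔preds=000  new=101  old=001  +wl: 
  step 2. node 1  ⊔preds=101  new=110  old=000  +wl: 
  step 3. node 2  ⊔preds=111  new=111  old=000  +wl: 1
  step 4. node 1  ⊔preds=111  new=110  stable

Least fixpoint reached:
  node 0: 101
  node 1: 110
  node 2: 111

111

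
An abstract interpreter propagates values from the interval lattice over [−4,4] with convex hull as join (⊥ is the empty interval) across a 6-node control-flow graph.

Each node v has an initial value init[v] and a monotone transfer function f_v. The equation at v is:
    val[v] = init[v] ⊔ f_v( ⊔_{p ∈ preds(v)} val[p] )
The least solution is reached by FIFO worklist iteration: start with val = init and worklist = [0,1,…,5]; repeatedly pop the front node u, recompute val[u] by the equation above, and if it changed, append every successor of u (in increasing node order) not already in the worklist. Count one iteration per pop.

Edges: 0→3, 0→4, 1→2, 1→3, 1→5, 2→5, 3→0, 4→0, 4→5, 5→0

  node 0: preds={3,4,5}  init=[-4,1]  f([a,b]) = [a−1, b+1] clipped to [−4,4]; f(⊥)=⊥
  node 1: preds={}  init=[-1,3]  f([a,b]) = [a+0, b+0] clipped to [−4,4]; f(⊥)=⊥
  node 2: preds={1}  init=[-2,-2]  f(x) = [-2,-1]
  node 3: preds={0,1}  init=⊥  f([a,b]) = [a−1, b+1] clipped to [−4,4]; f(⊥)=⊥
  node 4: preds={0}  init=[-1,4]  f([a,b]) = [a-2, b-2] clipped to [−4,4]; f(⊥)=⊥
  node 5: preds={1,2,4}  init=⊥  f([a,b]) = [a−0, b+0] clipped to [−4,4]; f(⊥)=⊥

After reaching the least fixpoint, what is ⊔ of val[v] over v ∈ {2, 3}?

[-4,4]

Iteration log — 7 steps:
  step 1. node 0  ⊔preds=[-1,4]  new=[-4,4]  old=[-4,1]  +wl: 
  step 2. node 1  ⊔preds=⊥  new=[-1,3]  stable
  step 3. node 2  ⊔preds=[-1,3]  new=[-2,-1]  old=[-2,-2]  +wl: 
  step 4. node 3  ⊔preds=[-4,4]  new=[-4,4]  old=⊥  +wl: 0
  step 5. node 4  ⊔preds=[-4,4]  new=[-4,4]  old=[-1,4]  +wl: 
  step 6. node 5  ⊔preds=[-4,4]  new=[-4,4]  old=⊥  +wl: 
  step 7. node 0  ⊔preds=[-4,4]  new=[-4,4]  stable

Least fixpoint reached:
  node 0: [-4,4]
  node 1: [-1,3]
  node 2: [-2,-1]
  node 3: [-4,4]
  node 4: [-4,4]
  node 5: [-4,4]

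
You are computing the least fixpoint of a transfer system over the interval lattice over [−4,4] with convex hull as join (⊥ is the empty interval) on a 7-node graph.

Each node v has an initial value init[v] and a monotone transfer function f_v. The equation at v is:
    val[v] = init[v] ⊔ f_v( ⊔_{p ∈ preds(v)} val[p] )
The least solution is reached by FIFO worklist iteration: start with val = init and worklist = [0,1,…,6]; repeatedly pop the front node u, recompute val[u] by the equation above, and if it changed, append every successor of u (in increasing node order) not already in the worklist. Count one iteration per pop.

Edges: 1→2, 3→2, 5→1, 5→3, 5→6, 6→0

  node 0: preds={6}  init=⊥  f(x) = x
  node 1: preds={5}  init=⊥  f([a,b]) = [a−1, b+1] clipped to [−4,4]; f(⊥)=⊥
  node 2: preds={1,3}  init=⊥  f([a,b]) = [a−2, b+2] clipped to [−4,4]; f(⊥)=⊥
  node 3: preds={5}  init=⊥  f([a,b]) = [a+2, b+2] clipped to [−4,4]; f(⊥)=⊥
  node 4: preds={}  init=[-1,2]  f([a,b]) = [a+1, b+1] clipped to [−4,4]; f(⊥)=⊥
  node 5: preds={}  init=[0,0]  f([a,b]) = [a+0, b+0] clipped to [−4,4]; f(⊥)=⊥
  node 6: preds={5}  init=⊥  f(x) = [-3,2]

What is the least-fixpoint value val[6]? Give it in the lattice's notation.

[-3,2]

Worklist (9 pops):
  #1 pop 0: in=⊥ → ⊥ (no change)
  #2 pop 1: in=[0,0] → [-1,1] (was ⊥); enqueue []
  #3 pop 2: in=[-1,1] → [-3,3] (was ⊥); enqueue []
  #4 pop 3: in=[0,0] → [2,2] (was ⊥); enqueue [2]
  #5 pop 4: in=⊥ → [-1,2] (no change)
  #6 pop 5: in=⊥ → [0,0] (no change)
  #7 pop 6: in=[0,0] → [-3,2] (was ⊥); enqueue [0]
  #8 pop 2: in=[-1,2] → [-3,4] (was [-3,3]); enqueue []
  #9 pop 0: in=[-3,2] → [-3,2] (was ⊥); enqueue []

Fixpoint:
  val[0] = [-3,2]
  val[1] = [-1,1]
  val[2] = [-3,4]
  val[3] = [2,2]
  val[4] = [-1,2]
  val[5] = [0,0]
  val[6] = [-3,2]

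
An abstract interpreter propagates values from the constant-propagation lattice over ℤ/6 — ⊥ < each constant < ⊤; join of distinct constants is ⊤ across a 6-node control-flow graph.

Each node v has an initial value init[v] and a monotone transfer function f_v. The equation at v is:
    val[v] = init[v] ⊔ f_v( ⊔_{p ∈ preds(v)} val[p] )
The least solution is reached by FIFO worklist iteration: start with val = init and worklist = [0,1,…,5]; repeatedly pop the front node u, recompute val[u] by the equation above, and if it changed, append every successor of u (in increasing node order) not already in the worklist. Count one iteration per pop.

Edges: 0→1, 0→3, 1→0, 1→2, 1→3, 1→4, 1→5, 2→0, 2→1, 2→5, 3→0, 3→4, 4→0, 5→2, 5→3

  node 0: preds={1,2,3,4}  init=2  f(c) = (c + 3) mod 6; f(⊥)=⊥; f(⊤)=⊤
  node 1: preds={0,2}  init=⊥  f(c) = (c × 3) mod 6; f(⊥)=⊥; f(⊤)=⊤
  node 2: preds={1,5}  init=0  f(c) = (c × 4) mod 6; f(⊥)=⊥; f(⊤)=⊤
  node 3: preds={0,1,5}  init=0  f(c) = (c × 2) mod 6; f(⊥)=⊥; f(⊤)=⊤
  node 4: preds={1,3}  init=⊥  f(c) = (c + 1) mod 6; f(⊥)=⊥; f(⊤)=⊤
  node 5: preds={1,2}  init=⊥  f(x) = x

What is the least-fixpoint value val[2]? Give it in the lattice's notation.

⊤

Iteration log — 10 steps:
  step 1. node 0  ⊔preds=0  new=⊤  old=2  +wl: 
  step 2. node 1  ⊔preds=⊤  new=⊤  old=⊥  +wl: 0
  step 3. node 2  ⊔preds=⊤  new=⊤  old=0  +wl: 1
  step 4. node 3  ⊔preds=⊤  new=⊤  old=0  +wl: 
  step 5. node 4  ⊔preds=⊤  new=⊤  old=⊥  +wl: 
  step 6. node 5  ⊔preds=⊤  new=⊤  old=⊥  +wl: 2,3
  step 7. node 0  ⊔preds=⊤  new=⊤  stable
  step 8. node 1  ⊔preds=⊤  new=⊤  stable
  step 9. node 2  ⊔preds=⊤  new=⊤  stable
  step 10. node 3  ⊔preds=⊤  new=⊤  stable

Least fixpoint reached:
  node 0: ⊤
  node 1: ⊤
  node 2: ⊤
  node 3: ⊤
  node 4: ⊤
  node 5: ⊤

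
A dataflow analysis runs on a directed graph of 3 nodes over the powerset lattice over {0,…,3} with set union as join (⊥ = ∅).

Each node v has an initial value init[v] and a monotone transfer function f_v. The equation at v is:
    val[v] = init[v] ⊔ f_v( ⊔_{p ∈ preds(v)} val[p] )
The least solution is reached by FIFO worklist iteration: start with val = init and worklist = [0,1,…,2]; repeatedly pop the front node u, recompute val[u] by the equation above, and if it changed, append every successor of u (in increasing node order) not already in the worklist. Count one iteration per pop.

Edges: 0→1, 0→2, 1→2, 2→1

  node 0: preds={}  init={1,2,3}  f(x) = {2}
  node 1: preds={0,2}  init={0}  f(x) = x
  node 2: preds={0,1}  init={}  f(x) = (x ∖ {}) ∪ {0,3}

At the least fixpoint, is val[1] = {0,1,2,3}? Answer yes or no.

Iteration log — 4 steps:
  step 1. node 0  ⊔preds={}  new={1,2,3}  stable
  step 2. node 1  ⊔preds={1,2,3}  new={0,1,2,3}  old={0}  +wl: 
  step 3. node 2  ⊔preds={0,1,2,3}  new={0,1,2,3}  old={}  +wl: 1
  step 4. node 1  ⊔preds={0,1,2,3}  new={0,1,2,3}  stable

Least fixpoint reached:
  node 0: {1,2,3}
  node 1: {0,1,2,3}
  node 2: {0,1,2,3}

yes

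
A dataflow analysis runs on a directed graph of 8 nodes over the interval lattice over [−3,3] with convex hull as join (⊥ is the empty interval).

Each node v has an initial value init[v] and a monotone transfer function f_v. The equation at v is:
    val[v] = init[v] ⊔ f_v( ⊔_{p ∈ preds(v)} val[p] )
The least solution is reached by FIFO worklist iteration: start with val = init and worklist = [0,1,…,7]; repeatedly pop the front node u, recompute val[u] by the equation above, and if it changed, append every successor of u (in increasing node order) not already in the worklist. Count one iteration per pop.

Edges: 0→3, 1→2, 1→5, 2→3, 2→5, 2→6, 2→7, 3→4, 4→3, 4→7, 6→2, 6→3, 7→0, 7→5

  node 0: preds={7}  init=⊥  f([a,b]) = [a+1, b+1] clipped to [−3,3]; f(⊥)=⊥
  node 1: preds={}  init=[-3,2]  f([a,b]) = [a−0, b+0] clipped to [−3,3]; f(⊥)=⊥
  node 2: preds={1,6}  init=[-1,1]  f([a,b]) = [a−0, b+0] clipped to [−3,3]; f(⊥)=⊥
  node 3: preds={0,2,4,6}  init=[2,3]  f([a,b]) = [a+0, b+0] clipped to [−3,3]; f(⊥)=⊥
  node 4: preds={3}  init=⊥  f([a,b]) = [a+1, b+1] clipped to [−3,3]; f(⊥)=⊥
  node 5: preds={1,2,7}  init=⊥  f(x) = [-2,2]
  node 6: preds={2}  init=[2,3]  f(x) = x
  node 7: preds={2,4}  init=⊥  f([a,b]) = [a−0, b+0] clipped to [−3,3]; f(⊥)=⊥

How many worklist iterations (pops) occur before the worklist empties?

13

Worklist (13 pops):
  #1 pop 0: in=⊥ → ⊥ (no change)
  #2 pop 1: in=⊥ → [-3,2] (no change)
  #3 pop 2: in=[-3,3] → [-3,3] (was [-1,1]); enqueue []
  #4 pop 3: in=[-3,3] → [-3,3] (was [2,3]); enqueue []
  #5 pop 4: in=[-3,3] → [-2,3] (was ⊥); enqueue [3]
  #6 pop 5: in=[-3,3] → [-2,2] (was ⊥); enqueue []
  #7 pop 6: in=[-3,3] → [-3,3] (was [2,3]); enqueue [2]
  #8 pop 7: in=[-3,3] → [-3,3] (was ⊥); enqueue [0,5]
  #9 pop 3: in=[-3,3] → [-3,3] (no change)
  #10 pop 2: in=[-3,3] → [-3,3] (no change)
  #11 pop 0: in=[-3,3] → [-2,3] (was ⊥); enqueue [3]
  #12 pop 5: in=[-3,3] → [-2,2] (no change)
  #13 pop 3: in=[-3,3] → [-3,3] (no change)

Fixpoint:
  val[0] = [-2,3]
  val[1] = [-3,2]
  val[2] = [-3,3]
  val[3] = [-3,3]
  val[4] = [-2,3]
  val[5] = [-2,2]
  val[6] = [-3,3]
  val[7] = [-3,3]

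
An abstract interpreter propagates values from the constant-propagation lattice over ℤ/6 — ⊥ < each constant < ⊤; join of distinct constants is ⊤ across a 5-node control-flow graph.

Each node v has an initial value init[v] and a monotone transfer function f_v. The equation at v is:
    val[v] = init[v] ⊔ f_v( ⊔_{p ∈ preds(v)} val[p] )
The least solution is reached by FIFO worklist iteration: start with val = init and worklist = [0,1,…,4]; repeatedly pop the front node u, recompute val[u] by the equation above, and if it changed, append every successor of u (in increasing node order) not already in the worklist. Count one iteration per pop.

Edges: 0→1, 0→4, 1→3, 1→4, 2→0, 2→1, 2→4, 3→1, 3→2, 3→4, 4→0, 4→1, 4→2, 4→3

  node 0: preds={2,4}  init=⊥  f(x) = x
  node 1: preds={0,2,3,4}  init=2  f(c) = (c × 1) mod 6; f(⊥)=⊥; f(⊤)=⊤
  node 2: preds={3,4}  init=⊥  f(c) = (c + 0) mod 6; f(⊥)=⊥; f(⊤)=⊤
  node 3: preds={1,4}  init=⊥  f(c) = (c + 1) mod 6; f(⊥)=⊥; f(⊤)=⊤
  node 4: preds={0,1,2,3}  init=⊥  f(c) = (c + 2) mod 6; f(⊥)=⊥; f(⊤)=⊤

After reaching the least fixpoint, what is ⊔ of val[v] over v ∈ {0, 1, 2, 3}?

Trace (12 dequeues):
  [1] u=0 | in ⊥ | out ⊥ | ==
  [2] u=1 | in ⊥ | out 2 | ==
  [3] u=2 | in ⊥ | out ⊥ | ==
  [4] u=3 | in 2 | out 3 | prev ⊥ | push {1,2}
  [5] u=4 | in ⊤ | out ⊤ | prev ⊥ | push {0,3}
  [6] u=1 | in ⊤ | out ⊤ | prev 2 | push {4}
  [7] u=2 | in ⊤ | out ⊤ | prev ⊥ | push {1}
  [8] u=0 | in ⊤ | out ⊤ | prev ⊥ | push {}
  [9] u=3 | in ⊤ | out ⊤ | prev 3 | push {2}
  [10] u=4 | in ⊤ | out ⊤ | ==
  [11] u=1 | in ⊤ | out ⊤ | ==
  [12] u=2 | in ⊤ | out ⊤ | ==

Converged values:
  [0] ⊤
  [1] ⊤
  [2] ⊤
  [3] ⊤
  [4] ⊤

⊤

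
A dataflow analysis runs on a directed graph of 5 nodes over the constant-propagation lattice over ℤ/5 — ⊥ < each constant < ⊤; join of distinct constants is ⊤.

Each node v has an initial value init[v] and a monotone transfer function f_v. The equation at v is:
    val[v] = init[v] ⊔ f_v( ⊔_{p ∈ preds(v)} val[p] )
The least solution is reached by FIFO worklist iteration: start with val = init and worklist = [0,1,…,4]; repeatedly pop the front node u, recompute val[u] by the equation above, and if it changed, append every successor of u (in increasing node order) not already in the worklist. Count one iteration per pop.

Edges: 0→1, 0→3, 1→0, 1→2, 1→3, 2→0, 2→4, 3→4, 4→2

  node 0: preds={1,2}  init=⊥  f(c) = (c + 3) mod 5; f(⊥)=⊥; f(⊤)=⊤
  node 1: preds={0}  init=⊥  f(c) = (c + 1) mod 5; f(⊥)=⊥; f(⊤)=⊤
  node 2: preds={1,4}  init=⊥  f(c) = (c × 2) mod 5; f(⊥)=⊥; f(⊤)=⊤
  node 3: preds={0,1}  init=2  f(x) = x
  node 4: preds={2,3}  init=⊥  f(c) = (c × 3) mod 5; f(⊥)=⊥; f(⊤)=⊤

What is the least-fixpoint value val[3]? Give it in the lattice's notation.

⊤

Trace (18 dequeues):
  [1] u=0 | in ⊥ | out ⊥ | ==
  [2] u=1 | in ⊥ | out ⊥ | ==
  [3] u=2 | in ⊥ | out ⊥ | ==
  [4] u=3 | in ⊥ | out 2 | ==
  [5] u=4 | in 2 | out 1 | prev ⊥ | push {2}
  [6] u=2 | in 1 | out 2 | prev ⊥ | push {0,4}
  [7] u=0 | in 2 | out 0 | prev ⊥ | push {1,3}
  [8] u=4 | in 2 | out 1 | ==
  [9] u=1 | in 0 | out 1 | prev ⊥ | push {0,2}
  [10] u=3 | in ⊤ | out ⊤ | prev 2 | push {4}
  [11] u=0 | in ⊤ | out ⊤ | prev 0 | push {1,3}
  [12] u=2 | in 1 | out 2 | ==
  [13] u=4 | in ⊤ | out ⊤ | prev 1 | push {2}
  [14] u=1 | in ⊤ | out ⊤ | prev 1 | push {0}
  [15] u=3 | in ⊤ | out ⊤ | ==
  [16] u=2 | in ⊤ | out ⊤ | prev 2 | push {4}
  [17] u=0 | in ⊤ | out ⊤ | ==
  [18] u=4 | in ⊤ | out ⊤ | ==

Converged values:
  [0] ⊤
  [1] ⊤
  [2] ⊤
  [3] ⊤
  [4] ⊤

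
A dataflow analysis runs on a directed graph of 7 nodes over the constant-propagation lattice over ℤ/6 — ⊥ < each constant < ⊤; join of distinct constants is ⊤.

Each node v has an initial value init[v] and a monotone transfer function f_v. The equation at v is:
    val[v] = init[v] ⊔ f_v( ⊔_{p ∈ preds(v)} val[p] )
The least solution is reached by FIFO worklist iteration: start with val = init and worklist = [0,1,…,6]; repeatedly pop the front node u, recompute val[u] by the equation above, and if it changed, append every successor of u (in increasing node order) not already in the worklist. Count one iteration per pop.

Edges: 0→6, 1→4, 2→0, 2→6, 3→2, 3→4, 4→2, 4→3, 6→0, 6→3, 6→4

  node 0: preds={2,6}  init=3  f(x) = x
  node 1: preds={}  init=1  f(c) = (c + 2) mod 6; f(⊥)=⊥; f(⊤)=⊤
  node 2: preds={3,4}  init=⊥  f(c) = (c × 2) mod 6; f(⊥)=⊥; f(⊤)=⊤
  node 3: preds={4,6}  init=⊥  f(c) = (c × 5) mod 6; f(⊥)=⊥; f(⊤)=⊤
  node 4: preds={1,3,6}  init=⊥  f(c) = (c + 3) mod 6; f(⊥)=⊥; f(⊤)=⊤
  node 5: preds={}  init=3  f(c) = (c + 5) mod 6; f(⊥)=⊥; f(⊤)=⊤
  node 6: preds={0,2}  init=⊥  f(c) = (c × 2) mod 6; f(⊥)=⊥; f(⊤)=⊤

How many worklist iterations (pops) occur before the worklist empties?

Trace (17 dequeues):
  [1] u=0 | in ⊥ | out 3 | ==
  [2] u=1 | in ⊥ | out 1 | ==
  [3] u=2 | in ⊥ | out ⊥ | ==
  [4] u=3 | in ⊥ | out ⊥ | ==
  [5] u=4 | in 1 | out 4 | prev ⊥ | push {2,3}
  [6] u=5 | in ⊥ | out 3 | ==
  [7] u=6 | in 3 | out 0 | prev ⊥ | push {0,4}
  [8] u=2 | in 4 | out 2 | prev ⊥ | push {6}
  [9] u=3 | in ⊤ | out ⊤ | prev ⊥ | push {2}
  [10] u=0 | in ⊤ | out ⊤ | prev 3 | push {}
  [11] u=4 | in ⊤ | out ⊤ | prev 4 | push {3}
  [12] u=6 | in ⊤ | out ⊤ | prev 0 | push {0,4}
  [13] u=2 | in ⊤ | out ⊤ | prev 2 | push {6}
  [14] u=3 | in ⊤ | out ⊤ | ==
  [15] u=0 | in ⊤ | out ⊤ | ==
  [16] u=4 | in ⊤ | out ⊤ | ==
  [17] u=6 | in ⊤ | out ⊤ | ==

Converged values:
  [0] ⊤
  [1] 1
  [2] ⊤
  [3] ⊤
  [4] ⊤
  [5] 3
  [6] ⊤

17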